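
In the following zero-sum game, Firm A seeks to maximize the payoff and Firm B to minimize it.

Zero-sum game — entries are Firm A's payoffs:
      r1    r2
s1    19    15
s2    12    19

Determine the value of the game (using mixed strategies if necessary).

181/11

Row minima are 15 and 12, so Firm A's maximin is 15; column maxima are 19 and 19, so Firm B's minimax is 19. These differ, so the equilibrium is in mixed strategies.
Let Firm A play s1 with probability p. Firm B is indifferent when 19p + 12(1−p) = 15p + 19(1−p), giving p = 7/11.
Let Firm B play r1 with probability q. Firm A is indifferent when 19q + 15(1−q) = 12q + 19(1−q), giving q = 4/11.
The value is 19·(4/11) + (15)·(7/11) = 181/11.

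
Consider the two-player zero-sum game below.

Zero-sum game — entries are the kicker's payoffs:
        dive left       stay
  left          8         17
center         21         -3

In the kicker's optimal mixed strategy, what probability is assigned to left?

Row minima are 8 and -3, so the kicker's maximin is 8; column maxima are 21 and 17, so the goalkeeper's minimax is 17. These differ, so the equilibrium is in mixed strategies.
Let the kicker play left with probability p. The goalkeeper is indifferent when 8p + 21(1−p) = 17p − 3(1−p), giving p = 8/11.

8/11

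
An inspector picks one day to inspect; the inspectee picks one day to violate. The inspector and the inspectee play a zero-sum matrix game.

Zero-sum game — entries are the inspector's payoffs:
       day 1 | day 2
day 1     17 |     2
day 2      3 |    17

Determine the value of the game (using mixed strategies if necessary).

283/29

Row minima are 2 and 3, so the inspector's maximin is 3; column maxima are 17 and 17, so the inspectee's minimax is 17. These differ, so the equilibrium is in mixed strategies.
Let the inspector play day 1 with probability p. The inspectee is indifferent when 17p + 3(1−p) = 2p + 17(1−p), giving p = 14/29.
Let the inspectee play day 1 with probability q. The inspector is indifferent when 17q + 2(1−q) = 3q + 17(1−q), giving q = 15/29.
The value is 17·(15/29) + (2)·(14/29) = 283/29.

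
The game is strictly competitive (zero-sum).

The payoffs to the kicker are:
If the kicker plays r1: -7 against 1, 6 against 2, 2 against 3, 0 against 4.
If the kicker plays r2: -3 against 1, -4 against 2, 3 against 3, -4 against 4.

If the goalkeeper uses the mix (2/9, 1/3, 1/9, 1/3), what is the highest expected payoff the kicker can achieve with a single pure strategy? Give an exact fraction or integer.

r1: (-7)·(2/9) + (6)·(1/3) + (2)·(1/9) + (0)·(1/3) = 2/3.
r2: (-3)·(2/9) + (-4)·(1/3) + (3)·(1/9) + (-4)·(1/3) = -3.
The best pure response is r1 with expected payoff 2/3.

2/3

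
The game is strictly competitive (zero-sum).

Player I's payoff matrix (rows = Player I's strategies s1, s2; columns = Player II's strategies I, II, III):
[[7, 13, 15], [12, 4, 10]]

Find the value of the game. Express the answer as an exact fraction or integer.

64/7

Column III is strictly dominated by II for Player II (it gives Player I more in every row).
The remaining 2×2 game on (s1, s2) × (I, II) has no saddle point. Let Player I play s1 with probability p; indifference gives 7p + 12(1−p) = 13p + 4(1−p), so p = 4/7.
Similarly Player II's optimal q on I is 9/14, and the value is 7·(9/14) + (13)·(5/14) = 64/7.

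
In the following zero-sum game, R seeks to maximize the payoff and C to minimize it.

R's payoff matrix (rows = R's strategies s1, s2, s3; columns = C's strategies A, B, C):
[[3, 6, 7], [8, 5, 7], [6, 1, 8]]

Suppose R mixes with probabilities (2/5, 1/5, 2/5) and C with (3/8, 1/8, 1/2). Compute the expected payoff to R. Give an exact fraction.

49/8

Against (3/8, 1/8, 1/2), each row's expected payoff is s1: 43/8; s2: 57/8; s3: 51/8.
Taking the (2/5, 1/5, 2/5)-weighted average: (2/5)·(43/8) + (1/5)·(57/8) + (2/5)·(51/8) = 49/8.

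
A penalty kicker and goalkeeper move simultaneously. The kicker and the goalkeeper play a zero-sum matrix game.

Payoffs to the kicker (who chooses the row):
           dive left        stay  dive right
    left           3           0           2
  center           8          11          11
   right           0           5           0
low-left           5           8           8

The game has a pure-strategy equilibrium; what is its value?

8

Row minima: 0, 8, 0, 5 → the kicker's maximin is 8.
Column maxima: 8, 11, 11 → the goalkeeper's minimax is 8.
They coincide at (center, dive left), so the value is 8.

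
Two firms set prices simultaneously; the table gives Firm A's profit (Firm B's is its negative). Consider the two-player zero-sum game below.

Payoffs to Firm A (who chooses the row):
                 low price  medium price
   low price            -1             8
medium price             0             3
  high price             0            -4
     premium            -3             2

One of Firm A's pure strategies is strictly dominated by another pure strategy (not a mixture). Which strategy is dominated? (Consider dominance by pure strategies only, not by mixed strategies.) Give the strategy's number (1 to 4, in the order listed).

4

Compare premium with low price: -1 > -3, 8 > 2.
So low price strictly dominates premium for Firm A; premium is strictly dominated.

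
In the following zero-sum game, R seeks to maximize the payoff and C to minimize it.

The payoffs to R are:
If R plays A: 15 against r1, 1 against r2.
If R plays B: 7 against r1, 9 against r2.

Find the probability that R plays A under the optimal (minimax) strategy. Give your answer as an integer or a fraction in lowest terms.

Row minima are 1 and 7, so R's maximin is 7; column maxima are 15 and 9, so C's minimax is 9. These differ, so the equilibrium is in mixed strategies.
Let R play A with probability p. C is indifferent when 15p + 7(1−p) = p + 9(1−p), giving p = 1/8.

1/8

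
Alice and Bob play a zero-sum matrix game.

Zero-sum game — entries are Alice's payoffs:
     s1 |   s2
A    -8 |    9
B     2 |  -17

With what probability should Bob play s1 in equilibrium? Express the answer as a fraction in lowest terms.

Row minima are -8 and -17, so Alice's maximin is -8; column maxima are 2 and 9, so Bob's minimax is 2. These differ, so the equilibrium is in mixed strategies.
Let Bob play s1 with probability q. Alice is indifferent when −8q + 9(1−q) = 2q − 17(1−q), giving q = 13/18.

13/18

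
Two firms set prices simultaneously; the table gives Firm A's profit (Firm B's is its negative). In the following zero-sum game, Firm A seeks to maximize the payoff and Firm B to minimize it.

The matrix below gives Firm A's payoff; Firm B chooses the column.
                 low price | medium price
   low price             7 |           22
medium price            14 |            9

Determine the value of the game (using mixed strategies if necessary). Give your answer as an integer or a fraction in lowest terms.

Row minima are 7 and 9, so Firm A's maximin is 9; column maxima are 14 and 22, so Firm B's minimax is 14. These differ, so the equilibrium is in mixed strategies.
Let Firm A play low price with probability p. Firm B is indifferent when 7p + 14(1−p) = 22p + 9(1−p), giving p = 1/4.
Let Firm B play low price with probability q. Firm A is indifferent when 7q + 22(1−q) = 14q + 9(1−q), giving q = 13/20.
The value is 7·(13/20) + (22)·(7/20) = 49/4.

49/4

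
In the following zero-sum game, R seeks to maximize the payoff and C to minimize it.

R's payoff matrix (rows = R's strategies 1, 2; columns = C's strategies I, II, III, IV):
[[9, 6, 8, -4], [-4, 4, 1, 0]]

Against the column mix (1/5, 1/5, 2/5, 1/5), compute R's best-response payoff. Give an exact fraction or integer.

1: (9)·(1/5) + (6)·(1/5) + (8)·(2/5) + (-4)·(1/5) = 27/5.
2: (-4)·(1/5) + (4)·(1/5) + (1)·(2/5) + (0)·(1/5) = 2/5.
The best pure response is 1 with expected payoff 27/5.

27/5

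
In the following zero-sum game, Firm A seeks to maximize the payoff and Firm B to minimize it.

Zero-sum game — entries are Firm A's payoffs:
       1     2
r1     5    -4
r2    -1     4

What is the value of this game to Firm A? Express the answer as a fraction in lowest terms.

8/7

Row minima are -4 and -1, so Firm A's maximin is -1; column maxima are 5 and 4, so Firm B's minimax is 4. These differ, so the equilibrium is in mixed strategies.
Let Firm A play r1 with probability p. Firm B is indifferent when 5p − (1−p) = −4p + 4(1−p), giving p = 5/14.
Let Firm B play 1 with probability q. Firm A is indifferent when 5q − 4(1−q) = −q + 4(1−q), giving q = 4/7.
The value is 5·(4/7) + (-4)·(3/7) = 8/7.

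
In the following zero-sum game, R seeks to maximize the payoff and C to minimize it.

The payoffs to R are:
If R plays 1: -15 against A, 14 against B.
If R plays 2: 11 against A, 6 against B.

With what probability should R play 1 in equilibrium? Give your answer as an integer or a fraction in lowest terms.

5/34

Row minima are -15 and 6, so R's maximin is 6; column maxima are 11 and 14, so C's minimax is 11. These differ, so the equilibrium is in mixed strategies.
Let R play 1 with probability p. C is indifferent when −15p + 11(1−p) = 14p + 6(1−p), giving p = 5/34.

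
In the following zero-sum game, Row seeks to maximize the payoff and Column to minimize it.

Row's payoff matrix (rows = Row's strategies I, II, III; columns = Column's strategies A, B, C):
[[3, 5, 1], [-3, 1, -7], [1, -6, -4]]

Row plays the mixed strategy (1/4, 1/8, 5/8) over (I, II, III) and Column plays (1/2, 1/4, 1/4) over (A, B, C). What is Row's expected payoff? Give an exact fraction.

Against (1/2, 1/4, 1/4), each row's expected payoff is I: 3; II: -3; III: -2.
Taking the (1/4, 1/8, 5/8)-weighted average: (1/4)·(3) + (1/8)·(-3) + (5/8)·(-2) = -7/8.

-7/8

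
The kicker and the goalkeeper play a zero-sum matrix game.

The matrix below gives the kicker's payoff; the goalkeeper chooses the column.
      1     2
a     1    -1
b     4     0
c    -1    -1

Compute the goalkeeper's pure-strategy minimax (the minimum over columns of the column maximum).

0

The worst case (largest entry) in each column is 1: 4, 2: 0.
The best (smallest) of these is 0.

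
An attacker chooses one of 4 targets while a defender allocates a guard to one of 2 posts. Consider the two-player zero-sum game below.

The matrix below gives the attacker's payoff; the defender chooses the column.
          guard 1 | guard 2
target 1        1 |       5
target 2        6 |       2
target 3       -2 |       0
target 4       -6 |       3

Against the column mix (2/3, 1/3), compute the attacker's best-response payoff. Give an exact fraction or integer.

target 1: (1)·(2/3) + (5)·(1/3) = 7/3.
target 2: (6)·(2/3) + (2)·(1/3) = 14/3.
target 3: (-2)·(2/3) + (0)·(1/3) = -4/3.
target 4: (-6)·(2/3) + (3)·(1/3) = -3.
The best pure response is target 2 with expected payoff 14/3.

14/3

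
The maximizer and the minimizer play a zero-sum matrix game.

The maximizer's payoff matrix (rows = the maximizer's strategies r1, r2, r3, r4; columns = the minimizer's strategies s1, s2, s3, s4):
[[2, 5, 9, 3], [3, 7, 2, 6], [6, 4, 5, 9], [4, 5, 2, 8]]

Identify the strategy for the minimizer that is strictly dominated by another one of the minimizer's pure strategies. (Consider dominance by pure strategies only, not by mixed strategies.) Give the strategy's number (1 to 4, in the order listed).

4

The minimizer prefers columns that give the maximizer less. Compare s4 with s1: 2 < 3, 3 < 6, 6 < 9, 4 < 8.
So s1 strictly dominates s4 for the minimizer; s4 is strictly dominated.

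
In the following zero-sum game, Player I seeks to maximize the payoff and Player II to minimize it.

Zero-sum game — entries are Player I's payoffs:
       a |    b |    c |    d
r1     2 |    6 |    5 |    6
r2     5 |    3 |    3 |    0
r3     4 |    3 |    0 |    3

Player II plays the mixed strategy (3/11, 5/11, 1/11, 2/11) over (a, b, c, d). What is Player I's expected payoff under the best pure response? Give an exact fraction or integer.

r1: (2)·(3/11) + (6)·(5/11) + (5)·(1/11) + (6)·(2/11) = 53/11.
r2: (5)·(3/11) + (3)·(5/11) + (3)·(1/11) + (0)·(2/11) = 3.
r3: (4)·(3/11) + (3)·(5/11) + (0)·(1/11) + (3)·(2/11) = 3.
The best pure response is r1 with expected payoff 53/11.

53/11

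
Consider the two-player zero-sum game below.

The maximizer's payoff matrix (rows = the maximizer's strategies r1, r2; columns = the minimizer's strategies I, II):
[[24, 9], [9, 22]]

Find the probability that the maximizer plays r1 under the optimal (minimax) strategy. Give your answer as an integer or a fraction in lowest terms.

Row minima are 9 and 9, so the maximizer's maximin is 9; column maxima are 24 and 22, so the minimizer's minimax is 22. These differ, so the equilibrium is in mixed strategies.
Let the maximizer play r1 with probability p. The minimizer is indifferent when 24p + 9(1−p) = 9p + 22(1−p), giving p = 13/28.

13/28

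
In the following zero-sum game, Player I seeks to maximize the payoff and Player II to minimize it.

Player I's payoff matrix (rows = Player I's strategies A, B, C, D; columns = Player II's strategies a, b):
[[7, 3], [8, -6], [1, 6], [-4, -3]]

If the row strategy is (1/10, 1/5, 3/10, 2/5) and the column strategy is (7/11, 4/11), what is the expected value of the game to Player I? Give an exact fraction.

29/55

Against (7/11, 4/11), each row's expected payoff is A: 61/11; B: 32/11; C: 31/11; D: -40/11.
Taking the (1/10, 1/5, 3/10, 2/5)-weighted average: (1/10)·(61/11) + (1/5)·(32/11) + (3/10)·(31/11) + (2/5)·(-40/11) = 29/55.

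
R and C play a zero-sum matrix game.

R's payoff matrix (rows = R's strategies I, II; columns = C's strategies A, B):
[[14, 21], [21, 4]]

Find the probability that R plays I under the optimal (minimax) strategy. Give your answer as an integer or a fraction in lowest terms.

Row minima are 14 and 4, so R's maximin is 14; column maxima are 21 and 21, so C's minimax is 21. These differ, so the equilibrium is in mixed strategies.
Let R play I with probability p. C is indifferent when 14p + 21(1−p) = 21p + 4(1−p), giving p = 17/24.

17/24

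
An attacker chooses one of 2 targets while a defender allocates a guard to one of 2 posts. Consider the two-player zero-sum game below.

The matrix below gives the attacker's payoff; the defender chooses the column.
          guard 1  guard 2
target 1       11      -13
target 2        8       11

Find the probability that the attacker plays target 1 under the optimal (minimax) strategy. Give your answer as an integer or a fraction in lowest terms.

Row minima are -13 and 8, so the attacker's maximin is 8; column maxima are 11 and 11, so the defender's minimax is 11. These differ, so the equilibrium is in mixed strategies.
Let the attacker play target 1 with probability p. The defender is indifferent when 11p + 8(1−p) = −13p + 11(1−p), giving p = 1/9.

1/9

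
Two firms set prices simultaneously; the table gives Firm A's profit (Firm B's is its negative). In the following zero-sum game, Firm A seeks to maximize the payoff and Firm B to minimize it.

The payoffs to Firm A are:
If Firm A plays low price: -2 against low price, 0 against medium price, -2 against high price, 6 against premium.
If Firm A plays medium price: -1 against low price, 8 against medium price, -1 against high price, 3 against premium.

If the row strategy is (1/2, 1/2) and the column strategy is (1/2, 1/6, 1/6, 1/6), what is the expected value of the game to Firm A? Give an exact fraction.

Against (1/2, 1/6, 1/6, 1/6), each row's expected payoff is low price: -1/3; medium price: 7/6.
Taking the (1/2, 1/2)-weighted average: (1/2)·(-1/3) + (1/2)·(7/6) = 5/12.

5/12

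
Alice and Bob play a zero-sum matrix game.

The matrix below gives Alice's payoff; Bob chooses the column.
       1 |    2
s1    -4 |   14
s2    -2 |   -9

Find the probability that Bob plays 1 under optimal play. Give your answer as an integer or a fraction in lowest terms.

23/25

Row minima are -4 and -9, so Alice's maximin is -4; column maxima are -2 and 14, so Bob's minimax is -2. These differ, so the equilibrium is in mixed strategies.
Let Bob play 1 with probability q. Alice is indifferent when −4q + 14(1−q) = −2q − 9(1−q), giving q = 23/25.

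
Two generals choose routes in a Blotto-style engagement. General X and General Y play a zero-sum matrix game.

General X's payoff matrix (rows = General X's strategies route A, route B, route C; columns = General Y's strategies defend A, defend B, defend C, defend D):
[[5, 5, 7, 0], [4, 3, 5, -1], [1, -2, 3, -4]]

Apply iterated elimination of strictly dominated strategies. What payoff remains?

Row route C is strictly dominated by row route A (5>1, 5>-2, 7>3, 0>-4); eliminate route C.
Column defend B is strictly dominated by defend D for General Y (0<5, -1<3); eliminate defend B.
Row route B is strictly dominated by row route A (5>4, 7>5, 0>-1); eliminate route B.
Column defend A is strictly dominated by defend D for General Y (0<5); eliminate defend A.
Column defend C is strictly dominated by defend D for General Y (0<7); eliminate defend C.
Only (route A, defend D) remains, with payoff 0.

0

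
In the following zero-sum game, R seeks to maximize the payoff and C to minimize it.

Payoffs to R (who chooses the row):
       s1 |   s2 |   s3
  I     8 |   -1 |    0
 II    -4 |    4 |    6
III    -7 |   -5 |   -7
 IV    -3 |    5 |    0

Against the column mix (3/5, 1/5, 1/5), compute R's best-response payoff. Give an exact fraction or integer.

I: (8)·(3/5) + (-1)·(1/5) + (0)·(1/5) = 23/5.
II: (-4)·(3/5) + (4)·(1/5) + (6)·(1/5) = -2/5.
III: (-7)·(3/5) + (-5)·(1/5) + (-7)·(1/5) = -33/5.
IV: (-3)·(3/5) + (5)·(1/5) + (0)·(1/5) = -4/5.
The best pure response is I with expected payoff 23/5.

23/5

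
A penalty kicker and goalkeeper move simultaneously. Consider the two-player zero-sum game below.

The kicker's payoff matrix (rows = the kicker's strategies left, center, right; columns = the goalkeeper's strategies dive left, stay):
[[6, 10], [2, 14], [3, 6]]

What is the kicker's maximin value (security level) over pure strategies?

The worst-case payoff for each row is left: 6, center: 2, right: 3.
The best of these is 6.

6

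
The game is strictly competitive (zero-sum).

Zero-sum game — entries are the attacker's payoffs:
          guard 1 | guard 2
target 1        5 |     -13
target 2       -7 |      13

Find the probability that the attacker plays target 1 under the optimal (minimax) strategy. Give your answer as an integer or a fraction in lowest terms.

10/19

Row minima are -13 and -7, so the attacker's maximin is -7; column maxima are 5 and 13, so the defender's minimax is 5. These differ, so the equilibrium is in mixed strategies.
Let the attacker play target 1 with probability p. The defender is indifferent when 5p − 7(1−p) = −13p + 13(1−p), giving p = 10/19.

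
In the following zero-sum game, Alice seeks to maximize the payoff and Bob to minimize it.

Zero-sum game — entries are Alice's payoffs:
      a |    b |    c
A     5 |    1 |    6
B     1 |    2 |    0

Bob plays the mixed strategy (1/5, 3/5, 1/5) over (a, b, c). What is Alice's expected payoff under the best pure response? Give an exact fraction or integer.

14/5

A: (5)·(1/5) + (1)·(3/5) + (6)·(1/5) = 14/5.
B: (1)·(1/5) + (2)·(3/5) + (0)·(1/5) = 7/5.
The best pure response is A with expected payoff 14/5.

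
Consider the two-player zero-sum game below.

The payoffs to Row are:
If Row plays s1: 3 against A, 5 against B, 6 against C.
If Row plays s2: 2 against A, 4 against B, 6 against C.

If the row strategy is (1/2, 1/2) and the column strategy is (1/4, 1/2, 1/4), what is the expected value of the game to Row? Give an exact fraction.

35/8

Against (1/4, 1/2, 1/4), each row's expected payoff is s1: 19/4; s2: 4.
Taking the (1/2, 1/2)-weighted average: (1/2)·(19/4) + (1/2)·(4) = 35/8.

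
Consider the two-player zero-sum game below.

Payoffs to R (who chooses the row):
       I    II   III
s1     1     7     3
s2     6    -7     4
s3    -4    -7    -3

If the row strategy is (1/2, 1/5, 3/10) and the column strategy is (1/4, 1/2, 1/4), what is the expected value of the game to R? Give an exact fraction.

19/40

Against (1/4, 1/2, 1/4), each row's expected payoff is s1: 9/2; s2: -1; s3: -21/4.
Taking the (1/2, 1/5, 3/10)-weighted average: (1/2)·(9/2) + (1/5)·(-1) + (3/10)·(-21/4) = 19/40.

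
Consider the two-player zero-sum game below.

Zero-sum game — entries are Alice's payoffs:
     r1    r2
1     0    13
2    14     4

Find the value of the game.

182/23

Row minima are 0 and 4, so Alice's maximin is 4; column maxima are 14 and 13, so Bob's minimax is 13. These differ, so the equilibrium is in mixed strategies.
Let Alice play 1 with probability p. Bob is indifferent when 14(1−p) = 13p + 4(1−p), giving p = 10/23.
Let Bob play r1 with probability q. Alice is indifferent when 13(1−q) = 14q + 4(1−q), giving q = 9/23.
The value is 0·(9/23) + (13)·(14/23) = 182/23.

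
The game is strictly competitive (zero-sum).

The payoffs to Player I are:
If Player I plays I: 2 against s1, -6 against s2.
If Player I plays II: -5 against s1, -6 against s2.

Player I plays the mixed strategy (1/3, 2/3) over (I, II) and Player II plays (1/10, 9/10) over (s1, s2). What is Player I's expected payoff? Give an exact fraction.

-17/3

Against (1/10, 9/10), each row's expected payoff is I: -26/5; II: -59/10.
Taking the (1/3, 2/3)-weighted average: (1/3)·(-26/5) + (2/3)·(-59/10) = -17/3.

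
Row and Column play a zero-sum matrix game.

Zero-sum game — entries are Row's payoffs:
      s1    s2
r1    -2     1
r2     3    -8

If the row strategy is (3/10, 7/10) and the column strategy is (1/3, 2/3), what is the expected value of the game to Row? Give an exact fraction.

-91/30

Against (1/3, 2/3), each row's expected payoff is r1: 0; r2: -13/3.
Taking the (3/10, 7/10)-weighted average: (3/10)·(0) + (7/10)·(-13/3) = -91/30.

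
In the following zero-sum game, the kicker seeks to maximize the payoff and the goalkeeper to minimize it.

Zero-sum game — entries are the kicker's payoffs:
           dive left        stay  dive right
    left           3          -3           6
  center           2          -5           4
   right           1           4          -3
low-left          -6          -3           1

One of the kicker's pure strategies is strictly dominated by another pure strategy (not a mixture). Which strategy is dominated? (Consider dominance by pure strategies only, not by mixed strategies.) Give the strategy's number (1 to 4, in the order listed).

2

Compare center with left: 3 > 2, -3 > -5, 6 > 4.
So left strictly dominates center for the kicker; center is strictly dominated.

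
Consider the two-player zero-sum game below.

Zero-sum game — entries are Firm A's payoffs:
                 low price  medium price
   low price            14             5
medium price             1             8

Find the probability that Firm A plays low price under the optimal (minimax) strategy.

7/16

Row minima are 5 and 1, so Firm A's maximin is 5; column maxima are 14 and 8, so Firm B's minimax is 8. These differ, so the equilibrium is in mixed strategies.
Let Firm A play low price with probability p. Firm B is indifferent when 14p + (1−p) = 5p + 8(1−p), giving p = 7/16.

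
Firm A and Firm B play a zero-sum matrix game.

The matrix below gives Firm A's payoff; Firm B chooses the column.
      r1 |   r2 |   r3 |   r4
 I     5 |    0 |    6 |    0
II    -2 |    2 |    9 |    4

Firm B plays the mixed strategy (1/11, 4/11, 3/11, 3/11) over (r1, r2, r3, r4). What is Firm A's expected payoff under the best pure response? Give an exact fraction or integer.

I: (5)·(1/11) + (0)·(4/11) + (6)·(3/11) + (0)·(3/11) = 23/11.
II: (-2)·(1/11) + (2)·(4/11) + (9)·(3/11) + (4)·(3/11) = 45/11.
The best pure response is II with expected payoff 45/11.

45/11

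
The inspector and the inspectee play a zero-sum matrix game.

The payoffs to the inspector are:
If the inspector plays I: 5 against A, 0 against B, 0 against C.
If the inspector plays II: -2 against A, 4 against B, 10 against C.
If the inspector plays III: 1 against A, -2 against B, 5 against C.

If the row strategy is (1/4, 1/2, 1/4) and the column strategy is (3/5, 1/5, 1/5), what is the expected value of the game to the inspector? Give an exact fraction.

37/20

Against (3/5, 1/5, 1/5), each row's expected payoff is I: 3; II: 8/5; III: 6/5.
Taking the (1/4, 1/2, 1/4)-weighted average: (1/4)·(3) + (1/2)·(8/5) + (1/4)·(6/5) = 37/20.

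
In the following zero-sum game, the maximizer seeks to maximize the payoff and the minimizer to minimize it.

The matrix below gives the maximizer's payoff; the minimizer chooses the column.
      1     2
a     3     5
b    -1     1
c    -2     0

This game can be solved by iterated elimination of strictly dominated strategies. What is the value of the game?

Column 2 is strictly dominated by 1 for the minimizer (3<5, -1<1, -2<0); eliminate 2.
Row c is strictly dominated by row a (3>-2); eliminate c.
Row b is strictly dominated by row a (3>-1); eliminate b.
Only (a, 1) remains, with payoff 3.

3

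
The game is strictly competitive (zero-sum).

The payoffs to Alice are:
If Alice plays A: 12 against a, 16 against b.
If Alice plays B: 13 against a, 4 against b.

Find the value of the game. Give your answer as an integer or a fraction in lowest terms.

Row minima are 12 and 4, so Alice's maximin is 12; column maxima are 13 and 16, so Bob's minimax is 13. These differ, so the equilibrium is in mixed strategies.
Let Alice play A with probability p. Bob is indifferent when 12p + 13(1−p) = 16p + 4(1−p), giving p = 9/13.
Let Bob play a with probability q. Alice is indifferent when 12q + 16(1−q) = 13q + 4(1−q), giving q = 12/13.
The value is 12·(12/13) + (16)·(1/13) = 160/13.

160/13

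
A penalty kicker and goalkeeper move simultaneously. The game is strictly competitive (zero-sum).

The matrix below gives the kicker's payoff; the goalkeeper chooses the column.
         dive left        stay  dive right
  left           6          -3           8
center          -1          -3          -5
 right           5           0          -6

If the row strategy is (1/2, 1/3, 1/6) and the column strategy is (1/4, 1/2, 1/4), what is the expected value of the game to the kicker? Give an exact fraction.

-1/24

Against (1/4, 1/2, 1/4), each row's expected payoff is left: 2; center: -3; right: -1/4.
Taking the (1/2, 1/3, 1/6)-weighted average: (1/2)·(2) + (1/3)·(-3) + (1/6)·(-1/4) = -1/24.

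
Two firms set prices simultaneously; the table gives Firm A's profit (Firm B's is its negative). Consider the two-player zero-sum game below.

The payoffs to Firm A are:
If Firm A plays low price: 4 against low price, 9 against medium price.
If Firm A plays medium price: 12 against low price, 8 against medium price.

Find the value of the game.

Row minima are 4 and 8, so Firm A's maximin is 8; column maxima are 12 and 9, so Firm B's minimax is 9. These differ, so the equilibrium is in mixed strategies.
Let Firm A play low price with probability p. Firm B is indifferent when 4p + 12(1−p) = 9p + 8(1−p), giving p = 4/9.
Let Firm B play low price with probability q. Firm A is indifferent when 4q + 9(1−q) = 12q + 8(1−q), giving q = 1/9.
The value is 4·(1/9) + (9)·(8/9) = 76/9.

76/9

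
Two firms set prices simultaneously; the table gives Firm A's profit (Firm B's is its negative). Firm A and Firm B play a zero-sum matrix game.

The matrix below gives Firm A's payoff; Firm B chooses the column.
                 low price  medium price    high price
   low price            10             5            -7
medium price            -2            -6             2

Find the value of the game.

-8/5

Column low price is strictly dominated by medium price for Firm B (it gives Firm A more in every row).
The remaining 2×2 game on (low price, medium price) × (medium price, high price) has no saddle point. Let Firm A play low price with probability p; indifference gives 5p − 6(1−p) = −7p + 2(1−p), so p = 2/5.
Similarly Firm B's optimal q on medium price is 9/20, and the value is 5·(9/20) + (-7)·(11/20) = -8/5.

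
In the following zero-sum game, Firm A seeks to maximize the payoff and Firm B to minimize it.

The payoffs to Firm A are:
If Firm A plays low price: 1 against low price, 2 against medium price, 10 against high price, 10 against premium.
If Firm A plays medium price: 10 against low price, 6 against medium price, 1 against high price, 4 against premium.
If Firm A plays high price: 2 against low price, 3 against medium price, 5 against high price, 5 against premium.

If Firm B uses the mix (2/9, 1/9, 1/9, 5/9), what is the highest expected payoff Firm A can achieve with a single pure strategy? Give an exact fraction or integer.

64/9

low price: (1)·(2/9) + (2)·(1/9) + (10)·(1/9) + (10)·(5/9) = 64/9.
medium price: (10)·(2/9) + (6)·(1/9) + (1)·(1/9) + (4)·(5/9) = 47/9.
high price: (2)·(2/9) + (3)·(1/9) + (5)·(1/9) + (5)·(5/9) = 37/9.
The best pure response is low price with expected payoff 64/9.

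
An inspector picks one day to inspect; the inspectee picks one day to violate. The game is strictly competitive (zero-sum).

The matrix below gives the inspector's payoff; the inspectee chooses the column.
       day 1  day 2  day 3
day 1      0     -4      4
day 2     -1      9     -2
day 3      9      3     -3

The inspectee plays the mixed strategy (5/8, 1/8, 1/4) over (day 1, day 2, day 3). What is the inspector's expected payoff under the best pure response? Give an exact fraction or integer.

day 1: (0)·(5/8) + (-4)·(1/8) + (4)·(1/4) = 1/2.
day 2: (-1)·(5/8) + (9)·(1/8) + (-2)·(1/4) = 0.
day 3: (9)·(5/8) + (3)·(1/8) + (-3)·(1/4) = 21/4.
The best pure response is day 3 with expected payoff 21/4.

21/4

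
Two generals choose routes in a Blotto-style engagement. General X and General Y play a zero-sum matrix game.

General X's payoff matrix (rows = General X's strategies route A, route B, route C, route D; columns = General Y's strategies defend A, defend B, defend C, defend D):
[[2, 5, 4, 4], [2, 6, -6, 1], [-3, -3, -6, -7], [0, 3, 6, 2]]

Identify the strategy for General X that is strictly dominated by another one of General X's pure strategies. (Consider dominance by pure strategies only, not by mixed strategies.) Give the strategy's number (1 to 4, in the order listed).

Compare route C with route A: 2 > -3, 5 > -3, 4 > -6, 4 > -7.
So route A strictly dominates route C for General X; route C is strictly dominated.

3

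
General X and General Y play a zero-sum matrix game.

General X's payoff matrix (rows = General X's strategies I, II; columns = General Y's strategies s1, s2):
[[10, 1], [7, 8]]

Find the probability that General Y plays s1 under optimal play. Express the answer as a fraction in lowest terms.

Row minima are 1 and 7, so General X's maximin is 7; column maxima are 10 and 8, so General Y's minimax is 8. These differ, so the equilibrium is in mixed strategies.
Let General Y play s1 with probability q. General X is indifferent when 10q + (1−q) = 7q + 8(1−q), giving q = 7/10.

7/10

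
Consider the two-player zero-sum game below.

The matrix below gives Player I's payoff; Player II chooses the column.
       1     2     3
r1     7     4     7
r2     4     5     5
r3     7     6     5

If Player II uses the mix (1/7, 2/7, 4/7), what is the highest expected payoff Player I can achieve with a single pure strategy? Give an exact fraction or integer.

43/7

r1: (7)·(1/7) + (4)·(2/7) + (7)·(4/7) = 43/7.
r2: (4)·(1/7) + (5)·(2/7) + (5)·(4/7) = 34/7.
r3: (7)·(1/7) + (6)·(2/7) + (5)·(4/7) = 39/7.
The best pure response is r1 with expected payoff 43/7.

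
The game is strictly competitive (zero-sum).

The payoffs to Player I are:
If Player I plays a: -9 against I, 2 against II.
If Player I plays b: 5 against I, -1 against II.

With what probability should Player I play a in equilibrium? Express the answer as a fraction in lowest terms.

6/17

Row minima are -9 and -1, so Player I's maximin is -1; column maxima are 5 and 2, so Player II's minimax is 2. These differ, so the equilibrium is in mixed strategies.
Let Player I play a with probability p. Player II is indifferent when −9p + 5(1−p) = 2p − (1−p), giving p = 6/17.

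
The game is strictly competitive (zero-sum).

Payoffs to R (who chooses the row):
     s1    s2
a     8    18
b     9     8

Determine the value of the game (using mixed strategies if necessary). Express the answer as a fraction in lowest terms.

Row minima are 8 and 8, so R's maximin is 8; column maxima are 9 and 18, so C's minimax is 9. These differ, so the equilibrium is in mixed strategies.
Let R play a with probability p. C is indifferent when 8p + 9(1−p) = 18p + 8(1−p), giving p = 1/11.
Let C play s1 with probability q. R is indifferent when 8q + 18(1−q) = 9q + 8(1−q), giving q = 10/11.
The value is 8·(10/11) + (18)·(1/11) = 98/11.

98/11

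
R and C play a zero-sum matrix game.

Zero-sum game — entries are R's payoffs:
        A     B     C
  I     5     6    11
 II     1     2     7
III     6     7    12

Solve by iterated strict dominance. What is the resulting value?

6

Column C is strictly dominated by A for C (5<11, 1<7, 6<12); eliminate C.
Column B is strictly dominated by A for C (5<6, 1<2, 6<7); eliminate B.
Row II is strictly dominated by row I (5>1); eliminate II.
Row I is strictly dominated by row III (6>5); eliminate I.
Only (III, A) remains, with payoff 6.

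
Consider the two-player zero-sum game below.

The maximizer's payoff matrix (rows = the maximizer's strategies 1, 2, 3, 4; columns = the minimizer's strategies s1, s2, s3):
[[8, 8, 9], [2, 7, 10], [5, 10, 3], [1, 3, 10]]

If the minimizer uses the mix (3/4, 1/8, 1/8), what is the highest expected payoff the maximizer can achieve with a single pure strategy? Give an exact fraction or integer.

65/8

1: (8)·(3/4) + (8)·(1/8) + (9)·(1/8) = 65/8.
2: (2)·(3/4) + (7)·(1/8) + (10)·(1/8) = 29/8.
3: (5)·(3/4) + (10)·(1/8) + (3)·(1/8) = 43/8.
4: (1)·(3/4) + (3)·(1/8) + (10)·(1/8) = 19/8.
The best pure response is 1 with expected payoff 65/8.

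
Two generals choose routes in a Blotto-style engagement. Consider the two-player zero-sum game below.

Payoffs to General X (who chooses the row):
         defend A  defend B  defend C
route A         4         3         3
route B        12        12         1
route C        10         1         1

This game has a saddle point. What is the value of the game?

Row minima: 3, 1, 1 → General X's maximin is 3.
Column maxima: 12, 12, 3 → General Y's minimax is 3.
They coincide at (route A, defend C), so the value is 3.

3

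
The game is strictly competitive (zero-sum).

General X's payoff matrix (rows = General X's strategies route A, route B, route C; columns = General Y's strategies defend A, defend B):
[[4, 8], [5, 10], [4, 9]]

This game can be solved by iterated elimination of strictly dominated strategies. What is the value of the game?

Row route A is strictly dominated by row route B (5>4, 10>8); eliminate route A.
Row route C is strictly dominated by row route B (5>4, 10>9); eliminate route C.
Column defend B is strictly dominated by defend A for General Y (5<10); eliminate defend B.
Only (route B, defend A) remains, with payoff 5.

5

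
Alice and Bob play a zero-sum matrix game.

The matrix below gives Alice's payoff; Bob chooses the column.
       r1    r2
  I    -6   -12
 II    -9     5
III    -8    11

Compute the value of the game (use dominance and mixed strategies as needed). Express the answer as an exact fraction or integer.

-162/25

Row II is strictly dominated by row III, so Alice never plays it.
The remaining 2×2 game on (I, III) × (r1, r2) has no saddle point. Let Alice play I with probability p; indifference gives −6p − 8(1−p) = −12p + 11(1−p), so p = 19/25.
Similarly Bob's optimal q on r1 is 23/25, and the value is -6·(23/25) + (-12)·(2/25) = -162/25.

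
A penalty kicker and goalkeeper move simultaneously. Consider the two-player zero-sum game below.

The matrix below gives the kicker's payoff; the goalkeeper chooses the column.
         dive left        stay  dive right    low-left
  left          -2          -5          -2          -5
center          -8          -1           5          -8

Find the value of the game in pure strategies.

-5

Row minima: -5, -8 → the kicker's maximin is -5.
Column maxima: -2, -1, 5, -5 → the goalkeeper's minimax is -5.
They coincide at (left, low-left), so the value is -5.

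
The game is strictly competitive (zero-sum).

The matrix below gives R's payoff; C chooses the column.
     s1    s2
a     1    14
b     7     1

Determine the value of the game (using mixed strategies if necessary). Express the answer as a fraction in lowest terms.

Row minima are 1 and 1, so R's maximin is 1; column maxima are 7 and 14, so C's minimax is 7. These differ, so the equilibrium is in mixed strategies.
Let R play a with probability p. C is indifferent when p + 7(1−p) = 14p + (1−p), giving p = 6/19.
Let C play s1 with probability q. R is indifferent when q + 14(1−q) = 7q + (1−q), giving q = 13/19.
The value is 1·(13/19) + (14)·(6/19) = 97/19.

97/19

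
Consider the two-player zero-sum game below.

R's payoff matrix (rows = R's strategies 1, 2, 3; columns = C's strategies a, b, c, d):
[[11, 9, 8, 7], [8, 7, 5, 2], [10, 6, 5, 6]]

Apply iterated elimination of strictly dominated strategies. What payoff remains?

7

Column b is strictly dominated by c for C (8<9, 5<7, 5<6); eliminate b.
Column a is strictly dominated by c for C (8<11, 5<8, 5<10); eliminate a.
Row 2 is strictly dominated by row 1 (8>5, 7>2); eliminate 2.
Row 3 is strictly dominated by row 1 (8>5, 7>6); eliminate 3.
Column c is strictly dominated by d for C (7<8); eliminate c.
Only (1, d) remains, with payoff 7.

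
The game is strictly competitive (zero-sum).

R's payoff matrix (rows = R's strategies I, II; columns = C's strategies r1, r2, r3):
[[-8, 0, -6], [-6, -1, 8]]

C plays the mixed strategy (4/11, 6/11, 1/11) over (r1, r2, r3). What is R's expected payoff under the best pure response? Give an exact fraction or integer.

I: (-8)·(4/11) + (0)·(6/11) + (-6)·(1/11) = -38/11.
II: (-6)·(4/11) + (-1)·(6/11) + (8)·(1/11) = -2.
The best pure response is II with expected payoff -2.

-2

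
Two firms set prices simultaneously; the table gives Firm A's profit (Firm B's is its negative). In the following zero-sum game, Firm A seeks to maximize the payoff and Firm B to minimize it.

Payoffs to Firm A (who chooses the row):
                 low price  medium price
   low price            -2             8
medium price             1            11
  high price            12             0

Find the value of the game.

Row low price is strictly dominated by row medium price, so Firm A never plays it.
The remaining 2×2 game on (medium price, high price) × (low price, medium price) has no saddle point. Let Firm A play medium price with probability p; indifference gives p + 12(1−p) = 11p, so p = 6/11.
Similarly Firm B's optimal q on low price is 1/2, and the value is 1·(1/2) + (11)·(1/2) = 6.

6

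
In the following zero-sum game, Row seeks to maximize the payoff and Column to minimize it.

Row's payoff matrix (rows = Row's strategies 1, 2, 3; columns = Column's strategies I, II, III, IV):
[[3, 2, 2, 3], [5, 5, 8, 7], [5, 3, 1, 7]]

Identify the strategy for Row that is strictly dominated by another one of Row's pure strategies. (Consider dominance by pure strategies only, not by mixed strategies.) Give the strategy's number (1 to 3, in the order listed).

1

Compare 1 with 2: 5 > 3, 5 > 2, 8 > 2, 7 > 3.
So 2 strictly dominates 1 for Row; 1 is strictly dominated.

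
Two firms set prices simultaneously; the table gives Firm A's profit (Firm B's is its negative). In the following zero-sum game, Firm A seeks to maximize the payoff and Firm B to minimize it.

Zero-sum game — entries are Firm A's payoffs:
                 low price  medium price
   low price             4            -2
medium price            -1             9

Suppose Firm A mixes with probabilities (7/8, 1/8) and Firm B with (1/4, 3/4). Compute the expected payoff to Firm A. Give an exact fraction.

Against (1/4, 3/4), each row's expected payoff is low price: -1/2; medium price: 13/2.
Taking the (7/8, 1/8)-weighted average: (7/8)·(-1/2) + (1/8)·(13/2) = 3/8.

3/8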